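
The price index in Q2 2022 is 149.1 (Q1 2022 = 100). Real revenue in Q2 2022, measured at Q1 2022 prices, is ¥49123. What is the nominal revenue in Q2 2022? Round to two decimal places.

Nominal = Real × (Index/100) = 49123 × (149.1/100)
        = 49123 × 1.491 = 73242.3930

73242.39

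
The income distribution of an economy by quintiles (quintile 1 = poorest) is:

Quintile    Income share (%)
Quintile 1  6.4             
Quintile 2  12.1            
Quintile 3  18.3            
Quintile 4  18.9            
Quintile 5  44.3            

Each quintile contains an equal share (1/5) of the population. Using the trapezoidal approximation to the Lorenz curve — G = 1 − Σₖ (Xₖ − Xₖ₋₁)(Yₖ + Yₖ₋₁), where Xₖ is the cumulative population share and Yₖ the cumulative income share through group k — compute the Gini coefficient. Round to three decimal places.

0.330

Cumulative income shares Yₖ: 0.0640, 0.1850, 0.3680, 0.5570, 1.0000
Σ (Xₖ−Xₖ₋₁)(Yₖ+Yₖ₋₁) = (1/5)(0.0640+0.0000) + (1/5)(0.1850+0.0640) + (1/5)(0.3680+0.1850) + (1/5)(0.5570+0.3680) + (1/5)(1.0000+0.5570)
  = 0.0128 + 0.0498 + 0.1106 + 0.1850 + 0.3114 = 0.6696
G = 1 − 0.6696 = 0.3304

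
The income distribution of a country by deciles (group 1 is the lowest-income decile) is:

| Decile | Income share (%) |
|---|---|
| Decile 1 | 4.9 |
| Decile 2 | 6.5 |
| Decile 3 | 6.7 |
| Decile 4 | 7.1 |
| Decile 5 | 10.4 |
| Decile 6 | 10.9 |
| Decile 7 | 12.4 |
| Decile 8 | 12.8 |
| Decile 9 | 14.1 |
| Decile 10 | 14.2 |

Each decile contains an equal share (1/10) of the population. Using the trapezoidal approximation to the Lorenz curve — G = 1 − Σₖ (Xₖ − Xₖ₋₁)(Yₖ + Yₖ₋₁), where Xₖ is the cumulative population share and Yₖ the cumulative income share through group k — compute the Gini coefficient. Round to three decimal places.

Cumulative income shares Yₖ: 0.0490, 0.1140, 0.1810, 0.2520, 0.3560, 0.4650, 0.5890, 0.7170, 0.8580, 1.0000
Σ (Xₖ−Xₖ₋₁)(Yₖ+Yₖ₋₁) = (1/10)(0.0490+0.0000) + (1/10)(0.1140+0.0490) + (1/10)(0.1810+0.1140) + (1/10)(0.2520+0.1810) + (1/10)(0.3560+0.2520) + (1/10)(0.4650+0.3560) + (1/10)(0.5890+0.4650) + (1/10)(0.7170+0.5890) + (1/10)(0.8580+0.7170) + (1/10)(1.0000+0.8580)
  = 0.0049 + 0.0163 + 0.0295 + 0.0433 + 0.0608 + 0.0821 + 0.1054 + 0.1306 + 0.1575 + 0.1858 = 0.8162
G = 1 − 0.8162 = 0.1838

0.184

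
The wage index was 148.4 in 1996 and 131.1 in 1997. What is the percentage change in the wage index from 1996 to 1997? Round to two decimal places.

-11.66%

Change = (131.1 − 148.4) / 148.4 × 100
       = -17.3 / 148.4 × 100 = -11.6577%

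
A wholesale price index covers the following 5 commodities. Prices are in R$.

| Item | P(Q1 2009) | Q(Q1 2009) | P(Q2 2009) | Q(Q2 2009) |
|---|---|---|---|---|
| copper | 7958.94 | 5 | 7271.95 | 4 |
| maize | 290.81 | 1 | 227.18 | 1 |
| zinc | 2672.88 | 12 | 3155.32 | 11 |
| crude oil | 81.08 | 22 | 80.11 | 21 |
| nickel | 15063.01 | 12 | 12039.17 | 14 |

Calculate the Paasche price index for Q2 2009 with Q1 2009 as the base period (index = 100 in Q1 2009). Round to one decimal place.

Paasche price index uses current-period quantities as weights.
ΣP(Q2 2009)·Q(Q2 2009) = 7271.95×4 + 227.18×1 + 3155.32×11 + 80.11×21 + 12039.17×14 = 29087.8 + 227.18 + 34708.52 + 1682.31 + 168548.38 = 234254.19
ΣP(Q1 2009)·Q(Q2 2009) = 7958.94×4 + 290.81×1 + 2672.88×11 + 81.08×21 + 15063.01×14 = 31835.76 + 290.81 + 29401.68 + 1702.68 + 210882.14 = 274113.07
Index = 234254.19 / 274113.07 × 100 = 85.4590

85.5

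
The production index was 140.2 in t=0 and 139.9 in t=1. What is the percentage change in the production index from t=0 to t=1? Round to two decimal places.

-0.21%

Change = (139.9 − 140.2) / 140.2 × 100
       = -0.3 / 140.2 × 100 = -0.2140%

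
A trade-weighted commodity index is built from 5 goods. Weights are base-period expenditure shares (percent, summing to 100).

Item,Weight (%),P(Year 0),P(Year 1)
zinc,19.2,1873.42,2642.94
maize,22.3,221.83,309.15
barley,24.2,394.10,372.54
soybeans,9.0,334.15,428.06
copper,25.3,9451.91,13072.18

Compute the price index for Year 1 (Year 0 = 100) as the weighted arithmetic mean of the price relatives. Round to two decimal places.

zinc: 19.2 × (2642.94/1873.42) = 19.2 × 1.410757 = 27.0865
maize: 22.3 × (309.15/221.83) = 22.3 × 1.393635 = 31.0781
barley: 24.2 × (372.54/394.10) = 24.2 × 0.945293 = 22.8761
soybeans: 9.0 × (428.06/334.15) = 9.0 × 1.281041 = 11.5294
copper: 25.3 × (13072.18/9451.91) = 25.3 × 1.383020 = 34.9904
Index = Σ wᵢ·(p₁ᵢ/p₀ᵢ) = 27.0865 + 31.0781 + 22.8761 + 11.5294 + 34.9904 = 127.5605

127.56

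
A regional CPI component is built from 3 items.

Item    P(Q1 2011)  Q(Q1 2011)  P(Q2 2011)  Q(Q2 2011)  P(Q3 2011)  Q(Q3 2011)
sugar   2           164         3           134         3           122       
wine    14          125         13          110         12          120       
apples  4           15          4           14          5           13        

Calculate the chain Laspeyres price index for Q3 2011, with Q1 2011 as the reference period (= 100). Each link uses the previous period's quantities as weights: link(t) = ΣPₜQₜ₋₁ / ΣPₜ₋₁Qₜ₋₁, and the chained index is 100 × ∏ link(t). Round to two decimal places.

96.65

Link Q1 2011→Q2 2011:
ΣP(Q2 2011)Q(Q1 2011) = 3×164 + 13×125 + 4×15 = 492 + 1625 + 60 = 2177
ΣP(Q1 2011)Q(Q1 2011) = 2×164 + 14×125 + 4×15 = 328 + 1750 + 60 = 2138
link = 2177/2138 = 1.018241
Link Q2 2011→Q3 2011:
ΣP(Q3 2011)Q(Q2 2011) = 3×134 + 12×110 + 5×14 = 402 + 1320 + 70 = 1792
ΣP(Q2 2011)Q(Q2 2011) = 3×134 + 13×110 + 4×14 = 402 + 1430 + 56 = 1888
link = 1792/1888 = 0.949153
Chained index = 100 × 1.018241 × 0.949153 = 96.6466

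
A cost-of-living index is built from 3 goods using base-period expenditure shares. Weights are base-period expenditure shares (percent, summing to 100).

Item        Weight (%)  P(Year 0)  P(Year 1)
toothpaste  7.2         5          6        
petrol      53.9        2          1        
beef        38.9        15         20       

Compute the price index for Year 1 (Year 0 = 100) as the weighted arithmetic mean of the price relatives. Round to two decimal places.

87.46

toothpaste: 7.2 × (6/5) = 7.2 × 1.200000 = 8.6400
petrol: 53.9 × (1/2) = 53.9 × 0.500000 = 26.9500
beef: 38.9 × (20/15) = 38.9 × 1.333333 = 51.8667
Index = Σ wᵢ·(p₁ᵢ/p₀ᵢ) = 8.6400 + 26.9500 + 51.8667 = 87.4567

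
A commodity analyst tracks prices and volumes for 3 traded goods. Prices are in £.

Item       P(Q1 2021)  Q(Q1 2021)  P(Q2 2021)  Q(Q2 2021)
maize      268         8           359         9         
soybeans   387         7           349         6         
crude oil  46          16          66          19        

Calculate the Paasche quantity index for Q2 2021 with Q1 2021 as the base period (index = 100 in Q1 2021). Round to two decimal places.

Paasche quantity index uses current-period prices as weights.
ΣP(Q2 2021)·Q(Q2 2021) = 359×9 + 349×6 + 66×19 = 3231 + 2094 + 1254 = 6579
ΣP(Q2 2021)·Q(Q1 2021) = 359×8 + 349×7 + 66×16 = 2872 + 2443 + 1056 = 6371
Index = 6579 / 6371 × 100 = 103.2648

103.26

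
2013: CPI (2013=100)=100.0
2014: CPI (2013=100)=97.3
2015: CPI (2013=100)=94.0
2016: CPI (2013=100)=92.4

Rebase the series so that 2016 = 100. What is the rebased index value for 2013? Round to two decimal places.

Rebased(2013) = 100.0 / 92.4 × 100 = 108.2251

108.23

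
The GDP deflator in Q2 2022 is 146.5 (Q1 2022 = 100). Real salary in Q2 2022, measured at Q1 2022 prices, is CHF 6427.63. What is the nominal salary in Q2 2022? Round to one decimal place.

9416.5

Nominal = Real × (Index/100) = 6427.63 × (146.5/100)
        = 6427.63 × 1.465 = 9416.4780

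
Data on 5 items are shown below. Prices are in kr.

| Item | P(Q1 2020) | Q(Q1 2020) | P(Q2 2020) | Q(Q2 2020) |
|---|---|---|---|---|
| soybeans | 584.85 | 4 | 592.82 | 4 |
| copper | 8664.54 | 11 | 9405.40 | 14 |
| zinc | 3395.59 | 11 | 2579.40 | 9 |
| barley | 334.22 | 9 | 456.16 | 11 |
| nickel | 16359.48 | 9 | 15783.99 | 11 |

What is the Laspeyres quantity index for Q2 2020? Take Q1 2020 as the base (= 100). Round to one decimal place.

Laspeyres quantity index uses base-period prices as weights.
ΣP(Q1 2020)·Q(Q2 2020) = 584.85×4 + 8664.54×14 + 3395.59×9 + 334.22×11 + 16359.48×11 = 2339.4 + 121303.56 + 30560.31 + 3676.42 + 179954.28 = 337833.97
ΣP(Q1 2020)·Q(Q1 2020) = 584.85×4 + 8664.54×11 + 3395.59×11 + 334.22×9 + 16359.48×9 = 2339.4 + 95309.94 + 37351.49 + 3007.98 + 147235.32 = 285244.13
Index = 337833.97 / 285244.13 × 100 = 118.4368

118.4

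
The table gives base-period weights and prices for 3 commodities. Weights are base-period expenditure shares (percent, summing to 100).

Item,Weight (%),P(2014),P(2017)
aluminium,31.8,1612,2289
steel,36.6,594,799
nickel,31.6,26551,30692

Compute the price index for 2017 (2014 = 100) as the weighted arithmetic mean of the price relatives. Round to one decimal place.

aluminium: 31.8 × (2289/1612) = 31.8 × 1.419975 = 45.1552
steel: 36.6 × (799/594) = 36.6 × 1.345118 = 49.2313
nickel: 31.6 × (30692/26551) = 31.6 × 1.155964 = 36.5285
Index = Σ wᵢ·(p₁ᵢ/p₀ᵢ) = 45.1552 + 49.2313 + 36.5285 = 130.9150

130.9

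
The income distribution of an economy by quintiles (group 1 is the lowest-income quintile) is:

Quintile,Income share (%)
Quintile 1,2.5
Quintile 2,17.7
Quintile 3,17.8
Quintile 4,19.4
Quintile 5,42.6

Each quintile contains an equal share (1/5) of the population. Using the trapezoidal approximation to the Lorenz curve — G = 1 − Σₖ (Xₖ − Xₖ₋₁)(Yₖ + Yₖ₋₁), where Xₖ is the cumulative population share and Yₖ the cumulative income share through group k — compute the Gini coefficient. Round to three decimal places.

Cumulative income shares Yₖ: 0.0250, 0.2020, 0.3800, 0.5740, 1.0000
Σ (Xₖ−Xₖ₋₁)(Yₖ+Yₖ₋₁) = (1/5)(0.0250+0.0000) + (1/5)(0.2020+0.0250) + (1/5)(0.3800+0.2020) + (1/5)(0.5740+0.3800) + (1/5)(1.0000+0.5740)
  = 0.0050 + 0.0454 + 0.1164 + 0.1908 + 0.3148 = 0.6724
G = 1 − 0.6724 = 0.3276

0.328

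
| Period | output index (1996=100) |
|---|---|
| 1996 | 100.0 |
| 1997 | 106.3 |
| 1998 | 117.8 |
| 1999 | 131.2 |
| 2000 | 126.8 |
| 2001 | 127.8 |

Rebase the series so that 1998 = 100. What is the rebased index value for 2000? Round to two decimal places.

107.64

Rebased(2000) = 126.8 / 117.8 × 100 = 107.6401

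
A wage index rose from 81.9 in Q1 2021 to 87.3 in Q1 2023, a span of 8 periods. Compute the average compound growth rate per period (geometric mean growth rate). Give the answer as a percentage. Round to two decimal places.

0.80%

Growth factor = (87.3/81.9)^(1/8) = (1.065934)^(1/8) = 1.008013
Growth rate = 1.008013 − 1 = 0.008013 = 0.8013%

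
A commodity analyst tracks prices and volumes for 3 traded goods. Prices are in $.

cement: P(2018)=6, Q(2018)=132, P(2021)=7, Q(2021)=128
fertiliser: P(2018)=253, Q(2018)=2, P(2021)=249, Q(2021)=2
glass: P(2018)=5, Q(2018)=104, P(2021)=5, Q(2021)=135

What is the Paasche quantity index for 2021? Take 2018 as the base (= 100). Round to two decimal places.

106.54

Paasche quantity index uses current-period prices as weights.
ΣP(2021)·Q(2021) = 7×128 + 249×2 + 5×135 = 896 + 498 + 675 = 2069
ΣP(2021)·Q(2018) = 7×132 + 249×2 + 5×104 = 924 + 498 + 520 = 1942
Index = 2069 / 1942 × 100 = 106.5396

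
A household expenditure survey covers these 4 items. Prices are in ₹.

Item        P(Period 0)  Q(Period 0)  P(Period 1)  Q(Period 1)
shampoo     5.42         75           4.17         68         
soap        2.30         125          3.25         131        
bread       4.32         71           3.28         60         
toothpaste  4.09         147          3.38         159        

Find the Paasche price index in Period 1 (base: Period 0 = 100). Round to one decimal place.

Paasche price index uses current-period quantities as weights.
ΣP(Period 1)·Q(Period 1) = 4.17×68 + 3.25×131 + 3.28×60 + 3.38×159 = 283.56 + 425.75 + 196.8 + 537.42 = 1443.53
ΣP(Period 0)·Q(Period 1) = 5.42×68 + 2.30×131 + 4.32×60 + 4.09×159 = 368.56 + 301.3 + 259.2 + 650.31 = 1579.37
Index = 1443.53 / 1579.37 × 100 = 91.3991

91.4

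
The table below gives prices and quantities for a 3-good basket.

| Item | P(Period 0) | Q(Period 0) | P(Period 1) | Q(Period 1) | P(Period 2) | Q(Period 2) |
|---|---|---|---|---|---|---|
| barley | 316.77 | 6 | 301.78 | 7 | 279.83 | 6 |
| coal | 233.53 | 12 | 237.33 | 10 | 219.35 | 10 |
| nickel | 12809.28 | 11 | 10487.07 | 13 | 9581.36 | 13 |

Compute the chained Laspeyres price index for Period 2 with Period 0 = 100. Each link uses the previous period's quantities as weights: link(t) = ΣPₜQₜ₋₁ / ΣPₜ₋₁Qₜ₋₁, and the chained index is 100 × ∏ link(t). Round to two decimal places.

75.34

Link Period 0→Period 1:
ΣP(Period 1)Q(Period 0) = 301.78×6 + 237.33×12 + 10487.07×11 = 1810.68 + 2847.96 + 115357.77 = 120016.41
ΣP(Period 0)Q(Period 0) = 316.77×6 + 233.53×12 + 12809.28×11 = 1900.62 + 2802.36 + 140902.08 = 145605.06
link = 120016.41/145605.06 = 0.824260
Link Period 1→Period 2:
ΣP(Period 2)Q(Period 1) = 279.83×7 + 219.35×10 + 9581.36×13 = 1958.81 + 2193.5 + 124557.68 = 128709.99
ΣP(Period 1)Q(Period 1) = 301.78×7 + 237.33×10 + 10487.07×13 = 2112.46 + 2373.3 + 136331.91 = 140817.67
link = 128709.99/140817.67 = 0.914019
Chained index = 100 × 0.824260 × 0.914019 = 75.3389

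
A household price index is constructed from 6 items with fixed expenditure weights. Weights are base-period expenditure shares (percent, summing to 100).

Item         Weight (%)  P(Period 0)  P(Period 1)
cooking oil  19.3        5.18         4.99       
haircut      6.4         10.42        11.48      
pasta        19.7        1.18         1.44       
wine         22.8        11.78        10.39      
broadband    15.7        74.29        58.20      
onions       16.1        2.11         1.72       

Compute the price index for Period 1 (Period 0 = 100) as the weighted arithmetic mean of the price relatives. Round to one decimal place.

95.2

cooking oil: 19.3 × (4.99/5.18) = 19.3 × 0.963320 = 18.5921
haircut: 6.4 × (11.48/10.42) = 6.4 × 1.101727 = 7.0511
pasta: 19.7 × (1.44/1.18) = 19.7 × 1.220339 = 24.0407
wine: 22.8 × (10.39/11.78) = 22.8 × 0.882003 = 20.1097
broadband: 15.7 × (58.20/74.29) = 15.7 × 0.783416 = 12.2996
onions: 16.1 × (1.72/2.11) = 16.1 × 0.815166 = 13.1242
Index = Σ wᵢ·(p₁ᵢ/p₀ᵢ) = 18.5921 + 7.0511 + 24.0407 + 20.1097 + 12.2996 + 13.1242 = 95.2173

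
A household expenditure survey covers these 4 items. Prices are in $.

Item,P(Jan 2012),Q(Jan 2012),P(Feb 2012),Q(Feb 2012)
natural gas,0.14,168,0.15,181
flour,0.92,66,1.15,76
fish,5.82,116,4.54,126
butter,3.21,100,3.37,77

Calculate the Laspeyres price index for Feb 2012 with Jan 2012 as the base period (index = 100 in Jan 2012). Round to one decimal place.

89.3

Laspeyres price index uses base-period quantities as weights.
ΣP(Feb 2012)·Q(Jan 2012) = 0.15×168 + 1.15×66 + 4.54×116 + 3.37×100 = 25.2 + 75.9 + 526.64 + 337 = 964.74
ΣP(Jan 2012)·Q(Jan 2012) = 0.14×168 + 0.92×66 + 5.82×116 + 3.21×100 = 23.52 + 60.72 + 675.12 + 321 = 1080.36
Index = 964.74 / 1080.36 × 100 = 89.2980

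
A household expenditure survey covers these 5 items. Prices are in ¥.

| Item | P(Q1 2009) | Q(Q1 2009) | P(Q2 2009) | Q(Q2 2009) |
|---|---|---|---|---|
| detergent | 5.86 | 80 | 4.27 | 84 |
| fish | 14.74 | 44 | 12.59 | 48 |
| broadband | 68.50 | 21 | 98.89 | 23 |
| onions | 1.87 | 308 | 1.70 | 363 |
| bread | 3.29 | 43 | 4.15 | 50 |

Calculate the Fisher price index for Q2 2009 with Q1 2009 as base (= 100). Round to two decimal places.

Laspeyres component (base-period weights):
ΣP(Q2 2009)Q(Q1 2009) = 4.27×80 + 12.59×44 + 98.89×21 + 1.70×308 + 4.15×43 = 341.6 + 553.96 + 2076.69 + 523.6 + 178.45 = 3674.3
ΣP(Q1 2009)Q(Q1 2009) = 5.86×80 + 14.74×44 + 68.50×21 + 1.87×308 + 3.29×43 = 468.8 + 648.56 + 1438.5 + 575.96 + 141.47 = 3273.29
L = 3674.3 / 3273.29 × 100 = 112.2510
Paasche component (current-period weights):
ΣP(Q2 2009)Q(Q2 2009) = 4.27×84 + 12.59×48 + 98.89×23 + 1.70×363 + 4.15×50 = 358.68 + 604.32 + 2274.47 + 617.1 + 207.5 = 4062.07
ΣP(Q1 2009)Q(Q2 2009) = 5.86×84 + 14.74×48 + 68.50×23 + 1.87×363 + 3.29×50 = 492.24 + 707.52 + 1575.5 + 678.81 + 164.5 = 3618.57
P = 4062.07 / 3618.57 × 100 = 112.2562
Fisher = √(L × P) = √(112.2510 × 112.2562) = 112.2536

112.25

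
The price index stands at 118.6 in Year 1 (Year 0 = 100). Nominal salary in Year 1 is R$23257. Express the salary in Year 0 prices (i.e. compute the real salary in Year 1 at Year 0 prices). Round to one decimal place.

19609.6

Real = Nominal ÷ (Index/100) = 23257 ÷ (118.6/100)
     = 23257 ÷ 1.186 = 19609.6121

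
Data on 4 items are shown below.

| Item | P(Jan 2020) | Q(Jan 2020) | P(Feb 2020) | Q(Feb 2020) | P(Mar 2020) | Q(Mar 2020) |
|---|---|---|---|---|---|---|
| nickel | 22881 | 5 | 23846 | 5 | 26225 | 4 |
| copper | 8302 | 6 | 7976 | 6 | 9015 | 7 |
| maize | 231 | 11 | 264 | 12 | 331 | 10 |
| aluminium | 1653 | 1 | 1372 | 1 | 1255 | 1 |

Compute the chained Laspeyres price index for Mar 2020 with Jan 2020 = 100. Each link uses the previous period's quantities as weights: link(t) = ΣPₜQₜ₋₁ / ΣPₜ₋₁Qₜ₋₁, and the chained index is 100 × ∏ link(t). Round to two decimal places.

112.91

Link Jan 2020→Feb 2020:
ΣP(Feb 2020)Q(Jan 2020) = 23846×5 + 7976×6 + 264×11 + 1372×1 = 119230 + 47856 + 2904 + 1372 = 171362
ΣP(Jan 2020)Q(Jan 2020) = 22881×5 + 8302×6 + 231×11 + 1653×1 = 114405 + 49812 + 2541 + 1653 = 168411
link = 171362/168411 = 1.017523
Link Feb 2020→Mar 2020:
ΣP(Mar 2020)Q(Feb 2020) = 26225×5 + 9015×6 + 331×12 + 1255×1 = 131125 + 54090 + 3972 + 1255 = 190442
ΣP(Feb 2020)Q(Feb 2020) = 23846×5 + 7976×6 + 264×12 + 1372×1 = 119230 + 47856 + 3168 + 1372 = 171626
link = 190442/171626 = 1.109634
Chained index = 100 × 1.017523 × 1.109634 = 112.9077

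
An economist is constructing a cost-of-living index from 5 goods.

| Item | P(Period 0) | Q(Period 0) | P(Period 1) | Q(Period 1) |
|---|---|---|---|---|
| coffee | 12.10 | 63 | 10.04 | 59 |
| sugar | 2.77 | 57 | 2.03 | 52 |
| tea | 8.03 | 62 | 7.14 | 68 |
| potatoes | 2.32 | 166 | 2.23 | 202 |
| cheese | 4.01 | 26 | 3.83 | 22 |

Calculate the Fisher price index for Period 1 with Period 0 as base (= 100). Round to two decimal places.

87.34

Laspeyres component (base-period weights):
ΣP(Period 1)Q(Period 0) = 10.04×63 + 2.03×57 + 7.14×62 + 2.23×166 + 3.83×26 = 632.52 + 115.71 + 442.68 + 370.18 + 99.58 = 1660.67
ΣP(Period 0)Q(Period 0) = 12.10×63 + 2.77×57 + 8.03×62 + 2.32×166 + 4.01×26 = 762.3 + 157.89 + 497.86 + 385.12 + 104.26 = 1907.43
L = 1660.67 / 1907.43 × 100 = 87.0632
Paasche component (current-period weights):
ΣP(Period 1)Q(Period 1) = 10.04×59 + 2.03×52 + 7.14×68 + 2.23×202 + 3.83×22 = 592.36 + 105.56 + 485.52 + 450.46 + 84.26 = 1718.16
ΣP(Period 0)Q(Period 1) = 12.10×59 + 2.77×52 + 8.03×68 + 2.32×202 + 4.01×22 = 713.9 + 144.04 + 546.04 + 468.64 + 88.22 = 1960.84
P = 1718.16 / 1960.84 × 100 = 87.6237
Fisher = √(L × P) = √(87.0632 × 87.6237) = 87.3430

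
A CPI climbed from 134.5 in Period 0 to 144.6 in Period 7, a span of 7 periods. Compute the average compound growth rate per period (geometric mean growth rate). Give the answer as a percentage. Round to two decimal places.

1.04%

Growth factor = (144.6/134.5)^(1/7) = (1.075093)^(1/7) = 1.010398
Growth rate = 1.010398 − 1 = 0.010398 = 1.0398%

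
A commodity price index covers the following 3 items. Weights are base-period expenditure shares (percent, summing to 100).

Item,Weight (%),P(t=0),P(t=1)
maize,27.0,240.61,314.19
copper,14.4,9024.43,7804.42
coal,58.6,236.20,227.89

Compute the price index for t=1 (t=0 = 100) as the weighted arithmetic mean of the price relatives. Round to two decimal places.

104.25

maize: 27.0 × (314.19/240.61) = 27.0 × 1.305806 = 35.2568
copper: 14.4 × (7804.42/9024.43) = 14.4 × 0.864810 = 12.4533
coal: 58.6 × (227.89/236.20) = 58.6 × 0.964818 = 56.5383
Index = Σ wᵢ·(p₁ᵢ/p₀ᵢ) = 35.2568 + 12.4533 + 56.5383 = 104.2484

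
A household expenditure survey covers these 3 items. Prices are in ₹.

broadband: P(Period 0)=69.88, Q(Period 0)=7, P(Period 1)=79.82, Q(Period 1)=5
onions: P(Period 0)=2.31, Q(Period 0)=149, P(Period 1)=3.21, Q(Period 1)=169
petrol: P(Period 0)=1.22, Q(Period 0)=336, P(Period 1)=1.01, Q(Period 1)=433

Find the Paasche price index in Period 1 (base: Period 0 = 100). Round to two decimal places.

108.74

Paasche price index uses current-period quantities as weights.
ΣP(Period 1)·Q(Period 1) = 79.82×5 + 3.21×169 + 1.01×433 = 399.1 + 542.49 + 437.33 = 1378.92
ΣP(Period 0)·Q(Period 1) = 69.88×5 + 2.31×169 + 1.22×433 = 349.4 + 390.39 + 528.26 = 1268.05
Index = 1378.92 / 1268.05 × 100 = 108.7433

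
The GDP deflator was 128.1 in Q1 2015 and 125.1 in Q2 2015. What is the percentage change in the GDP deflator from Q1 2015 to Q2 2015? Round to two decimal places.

-2.34%

Change = (125.1 − 128.1) / 128.1 × 100
       = -3.0 / 128.1 × 100 = -2.3419%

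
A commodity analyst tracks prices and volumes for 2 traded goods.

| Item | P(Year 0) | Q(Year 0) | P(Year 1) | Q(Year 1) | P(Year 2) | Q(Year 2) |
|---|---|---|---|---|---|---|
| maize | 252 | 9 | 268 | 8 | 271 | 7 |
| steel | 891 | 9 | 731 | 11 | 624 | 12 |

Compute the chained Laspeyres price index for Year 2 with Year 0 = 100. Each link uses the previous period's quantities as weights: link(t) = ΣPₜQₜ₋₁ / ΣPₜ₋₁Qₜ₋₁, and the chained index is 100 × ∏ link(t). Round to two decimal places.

77.51

Link Year 0→Year 1:
ΣP(Year 1)Q(Year 0) = 268×9 + 731×9 = 2412 + 6579 = 8991
ΣP(Year 0)Q(Year 0) = 252×9 + 891×9 = 2268 + 8019 = 10287
link = 8991/10287 = 0.874016
Link Year 1→Year 2:
ΣP(Year 2)Q(Year 1) = 271×8 + 624×11 = 2168 + 6864 = 9032
ΣP(Year 1)Q(Year 1) = 268×8 + 731×11 = 2144 + 8041 = 10185
link = 9032/10185 = 0.886794
Chained index = 100 × 0.874016 × 0.886794 = 77.5072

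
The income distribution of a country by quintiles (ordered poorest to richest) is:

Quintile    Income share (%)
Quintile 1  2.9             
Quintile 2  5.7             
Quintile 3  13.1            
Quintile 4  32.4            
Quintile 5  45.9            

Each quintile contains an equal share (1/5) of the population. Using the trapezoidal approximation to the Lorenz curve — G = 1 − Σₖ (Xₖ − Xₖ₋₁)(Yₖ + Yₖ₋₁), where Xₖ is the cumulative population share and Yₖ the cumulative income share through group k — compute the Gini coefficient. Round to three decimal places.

0.451

Cumulative income shares Yₖ: 0.0290, 0.0860, 0.2170, 0.5410, 1.0000
Σ (Xₖ−Xₖ₋₁)(Yₖ+Yₖ₋₁) = (1/5)(0.0290+0.0000) + (1/5)(0.0860+0.0290) + (1/5)(0.2170+0.0860) + (1/5)(0.5410+0.2170) + (1/5)(1.0000+0.5410)
  = 0.0058 + 0.0230 + 0.0606 + 0.1516 + 0.3082 = 0.5492
G = 1 − 0.5492 = 0.4508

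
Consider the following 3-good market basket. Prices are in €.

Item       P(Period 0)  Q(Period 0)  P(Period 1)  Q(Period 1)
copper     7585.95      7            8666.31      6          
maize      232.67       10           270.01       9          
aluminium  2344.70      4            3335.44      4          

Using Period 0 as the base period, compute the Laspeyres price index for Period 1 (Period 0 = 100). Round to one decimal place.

118.4

Laspeyres price index uses base-period quantities as weights.
ΣP(Period 1)·Q(Period 0) = 8666.31×7 + 270.01×10 + 3335.44×4 = 60664.17 + 2700.1 + 13341.76 = 76706.03
ΣP(Period 0)·Q(Period 0) = 7585.95×7 + 232.67×10 + 2344.70×4 = 53101.65 + 2326.7 + 9378.8 = 64807.15
Index = 76706.03 / 64807.15 × 100 = 118.3604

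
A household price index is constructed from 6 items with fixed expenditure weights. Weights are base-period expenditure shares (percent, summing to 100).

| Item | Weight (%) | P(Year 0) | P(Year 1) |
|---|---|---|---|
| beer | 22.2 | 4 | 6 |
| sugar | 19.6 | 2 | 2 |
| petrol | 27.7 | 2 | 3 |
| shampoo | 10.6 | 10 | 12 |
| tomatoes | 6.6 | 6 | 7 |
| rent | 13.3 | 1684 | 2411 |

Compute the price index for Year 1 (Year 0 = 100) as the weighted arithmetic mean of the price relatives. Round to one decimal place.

beer: 22.2 × (6/4) = 22.2 × 1.500000 = 33.3000
sugar: 19.6 × (2/2) = 19.6 × 1.000000 = 19.6000
petrol: 27.7 × (3/2) = 27.7 × 1.500000 = 41.5500
shampoo: 10.6 × (12/10) = 10.6 × 1.200000 = 12.7200
tomatoes: 6.6 × (7/6) = 6.6 × 1.166667 = 7.7000
rent: 13.3 × (2411/1684) = 13.3 × 1.431710 = 19.0417
Index = Σ wᵢ·(p₁ᵢ/p₀ᵢ) = 33.3000 + 19.6000 + 41.5500 + 12.7200 + 7.7000 + 19.0417 = 133.9117

133.9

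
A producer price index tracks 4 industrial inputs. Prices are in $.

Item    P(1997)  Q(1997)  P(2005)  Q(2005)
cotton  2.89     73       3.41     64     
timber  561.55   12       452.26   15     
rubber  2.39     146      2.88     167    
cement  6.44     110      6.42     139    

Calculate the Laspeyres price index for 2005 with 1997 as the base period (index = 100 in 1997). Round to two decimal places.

84.96

Laspeyres price index uses base-period quantities as weights.
ΣP(2005)·Q(1997) = 3.41×73 + 452.26×12 + 2.88×146 + 6.42×110 = 248.93 + 5427.12 + 420.48 + 706.2 = 6802.73
ΣP(1997)·Q(1997) = 2.89×73 + 561.55×12 + 2.39×146 + 6.44×110 = 210.97 + 6738.6 + 348.94 + 708.4 = 8006.91
Index = 6802.73 / 8006.91 × 100 = 84.9607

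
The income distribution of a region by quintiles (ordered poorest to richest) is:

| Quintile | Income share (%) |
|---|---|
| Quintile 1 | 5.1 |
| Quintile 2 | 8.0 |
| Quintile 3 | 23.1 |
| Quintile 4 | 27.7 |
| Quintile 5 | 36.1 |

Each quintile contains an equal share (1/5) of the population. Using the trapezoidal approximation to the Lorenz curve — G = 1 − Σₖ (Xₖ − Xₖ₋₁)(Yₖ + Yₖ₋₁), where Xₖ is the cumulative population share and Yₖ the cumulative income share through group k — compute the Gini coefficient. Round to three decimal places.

0.327

Cumulative income shares Yₖ: 0.0510, 0.1310, 0.3620, 0.6390, 1.0000
Σ (Xₖ−Xₖ₋₁)(Yₖ+Yₖ₋₁) = (1/5)(0.0510+0.0000) + (1/5)(0.1310+0.0510) + (1/5)(0.3620+0.1310) + (1/5)(0.6390+0.3620) + (1/5)(1.0000+0.6390)
  = 0.0102 + 0.0364 + 0.0986 + 0.2002 + 0.3278 = 0.6732
G = 1 − 0.6732 = 0.3268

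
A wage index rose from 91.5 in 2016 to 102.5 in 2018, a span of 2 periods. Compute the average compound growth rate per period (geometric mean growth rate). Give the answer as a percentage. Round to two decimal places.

5.84%

Growth factor = (102.5/91.5)^(1/2) = (1.120219)^(1/2) = 1.058404
Growth rate = 1.058404 − 1 = 0.058404 = 5.8404%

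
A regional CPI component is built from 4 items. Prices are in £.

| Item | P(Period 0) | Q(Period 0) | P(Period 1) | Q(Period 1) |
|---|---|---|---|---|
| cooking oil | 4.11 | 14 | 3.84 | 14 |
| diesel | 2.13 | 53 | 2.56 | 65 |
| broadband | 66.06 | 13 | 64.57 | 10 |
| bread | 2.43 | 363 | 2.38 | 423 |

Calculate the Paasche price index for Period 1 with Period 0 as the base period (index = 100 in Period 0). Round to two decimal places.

Paasche price index uses current-period quantities as weights.
ΣP(Period 1)·Q(Period 1) = 3.84×14 + 2.56×65 + 64.57×10 + 2.38×423 = 53.76 + 166.4 + 645.7 + 1006.74 = 1872.6
ΣP(Period 0)·Q(Period 1) = 4.11×14 + 2.13×65 + 66.06×10 + 2.43×423 = 57.54 + 138.45 + 660.6 + 1027.89 = 1884.48
Index = 1872.6 / 1884.48 × 100 = 99.3696

99.37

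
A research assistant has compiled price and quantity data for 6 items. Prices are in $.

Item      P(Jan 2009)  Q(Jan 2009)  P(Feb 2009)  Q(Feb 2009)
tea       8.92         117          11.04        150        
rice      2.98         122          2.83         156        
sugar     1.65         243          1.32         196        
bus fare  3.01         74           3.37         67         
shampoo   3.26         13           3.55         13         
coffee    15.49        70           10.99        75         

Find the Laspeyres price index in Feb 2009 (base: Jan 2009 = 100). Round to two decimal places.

95.72

Laspeyres price index uses base-period quantities as weights.
ΣP(Feb 2009)·Q(Jan 2009) = 11.04×117 + 2.83×122 + 1.32×243 + 3.37×74 + 3.55×13 + 10.99×70 = 1291.68 + 345.26 + 320.76 + 249.38 + 46.15 + 769.3 = 3022.53
ΣP(Jan 2009)·Q(Jan 2009) = 8.92×117 + 2.98×122 + 1.65×243 + 3.01×74 + 3.26×13 + 15.49×70 = 1043.64 + 363.56 + 400.95 + 222.74 + 42.38 + 1084.3 = 3157.57
Index = 3022.53 / 3157.57 × 100 = 95.7233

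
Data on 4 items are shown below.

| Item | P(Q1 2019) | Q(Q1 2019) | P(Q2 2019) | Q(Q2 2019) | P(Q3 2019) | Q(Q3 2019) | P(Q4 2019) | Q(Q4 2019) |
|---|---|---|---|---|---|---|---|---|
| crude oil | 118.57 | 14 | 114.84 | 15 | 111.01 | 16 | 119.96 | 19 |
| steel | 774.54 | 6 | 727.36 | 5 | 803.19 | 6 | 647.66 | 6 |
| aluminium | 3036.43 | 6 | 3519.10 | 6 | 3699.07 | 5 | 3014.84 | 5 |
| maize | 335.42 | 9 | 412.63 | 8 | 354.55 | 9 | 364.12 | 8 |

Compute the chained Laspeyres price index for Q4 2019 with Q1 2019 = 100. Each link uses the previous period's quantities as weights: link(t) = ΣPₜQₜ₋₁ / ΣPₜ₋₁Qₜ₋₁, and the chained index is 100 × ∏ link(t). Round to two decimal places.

98.52

Link Q1 2019→Q2 2019:
ΣP(Q2 2019)Q(Q1 2019) = 114.84×14 + 727.36×6 + 3519.10×6 + 412.63×9 = 1607.76 + 4364.16 + 21114.6 + 3713.67 = 30800.19
ΣP(Q1 2019)Q(Q1 2019) = 118.57×14 + 774.54×6 + 3036.43×6 + 335.42×9 = 1659.98 + 4647.24 + 18218.58 + 3018.78 = 27544.58
link = 30800.19/27544.58 = 1.118194
Link Q2 2019→Q3 2019:
ΣP(Q3 2019)Q(Q2 2019) = 111.01×15 + 803.19×5 + 3699.07×6 + 354.55×8 = 1665.15 + 4015.95 + 22194.42 + 2836.4 = 30711.92
ΣP(Q2 2019)Q(Q2 2019) = 114.84×15 + 727.36×5 + 3519.10×6 + 412.63×8 = 1722.6 + 3636.8 + 21114.6 + 3301.04 = 29775.04
link = 30711.92/29775.04 = 1.031465
Link Q3 2019→Q4 2019:
ΣP(Q4 2019)Q(Q3 2019) = 119.96×16 + 647.66×6 + 3014.84×5 + 364.12×9 = 1919.36 + 3885.96 + 15074.2 + 3277.08 = 24156.6
ΣP(Q3 2019)Q(Q3 2019) = 111.01×16 + 803.19×6 + 3699.07×5 + 354.55×9 = 1776.16 + 4819.14 + 18495.35 + 3190.95 = 28281.6
link = 24156.6/28281.6 = 0.854145
Chained index = 100 × 1.118194 × 1.031465 × 0.854145 = 98.5153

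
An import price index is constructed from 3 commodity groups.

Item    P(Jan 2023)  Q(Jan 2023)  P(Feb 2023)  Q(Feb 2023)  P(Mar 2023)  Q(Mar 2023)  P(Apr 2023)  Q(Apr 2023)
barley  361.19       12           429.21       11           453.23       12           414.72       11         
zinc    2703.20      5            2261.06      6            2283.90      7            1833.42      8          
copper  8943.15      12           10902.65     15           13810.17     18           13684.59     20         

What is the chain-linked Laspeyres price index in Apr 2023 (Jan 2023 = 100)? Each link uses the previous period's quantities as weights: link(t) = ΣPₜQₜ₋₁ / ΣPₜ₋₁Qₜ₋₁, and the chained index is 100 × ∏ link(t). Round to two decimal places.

Link Jan 2023→Feb 2023:
ΣP(Feb 2023)Q(Jan 2023) = 429.21×12 + 2261.06×5 + 10902.65×12 = 5150.52 + 11305.3 + 130831.8 = 147287.62
ΣP(Jan 2023)Q(Jan 2023) = 361.19×12 + 2703.20×5 + 8943.15×12 = 4334.28 + 13516 + 107317.8 = 125168.08
link = 147287.62/125168.08 = 1.176719
Link Feb 2023→Mar 2023:
ΣP(Mar 2023)Q(Feb 2023) = 453.23×11 + 2283.90×6 + 13810.17×15 = 4985.53 + 13703.4 + 207152.55 = 225841.48
ΣP(Feb 2023)Q(Feb 2023) = 429.21×11 + 2261.06×6 + 10902.65×15 = 4721.31 + 13566.36 + 163539.75 = 181827.42
link = 225841.48/181827.42 = 1.242065
Link Mar 2023→Apr 2023:
ΣP(Apr 2023)Q(Mar 2023) = 414.72×12 + 1833.42×7 + 13684.59×18 = 4976.64 + 12833.94 + 246322.62 = 264133.2
ΣP(Mar 2023)Q(Mar 2023) = 453.23×12 + 2283.90×7 + 13810.17×18 = 5438.76 + 15987.3 + 248583.06 = 270009.12
link = 264133.2/270009.12 = 0.978238
Chained index = 100 × 1.176719 × 1.242065 × 0.978238 = 142.9755

142.98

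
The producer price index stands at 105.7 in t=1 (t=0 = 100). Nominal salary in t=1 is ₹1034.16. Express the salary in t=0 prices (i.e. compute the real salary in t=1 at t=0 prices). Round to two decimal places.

Real = Nominal ÷ (Index/100) = 1034.16 ÷ (105.7/100)
     = 1034.16 ÷ 1.057 = 978.3917

978.39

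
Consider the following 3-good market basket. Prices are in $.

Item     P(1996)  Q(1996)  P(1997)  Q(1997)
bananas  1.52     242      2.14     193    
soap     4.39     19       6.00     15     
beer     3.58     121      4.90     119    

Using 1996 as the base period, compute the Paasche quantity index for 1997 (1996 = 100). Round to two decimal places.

Paasche quantity index uses current-period prices as weights.
ΣP(1997)·Q(1997) = 2.14×193 + 6.00×15 + 4.90×119 = 413.02 + 90 + 583.1 = 1086.12
ΣP(1997)·Q(1996) = 2.14×242 + 6.00×19 + 4.90×121 = 517.88 + 114 + 592.9 = 1224.78
Index = 1086.12 / 1224.78 × 100 = 88.6788

88.68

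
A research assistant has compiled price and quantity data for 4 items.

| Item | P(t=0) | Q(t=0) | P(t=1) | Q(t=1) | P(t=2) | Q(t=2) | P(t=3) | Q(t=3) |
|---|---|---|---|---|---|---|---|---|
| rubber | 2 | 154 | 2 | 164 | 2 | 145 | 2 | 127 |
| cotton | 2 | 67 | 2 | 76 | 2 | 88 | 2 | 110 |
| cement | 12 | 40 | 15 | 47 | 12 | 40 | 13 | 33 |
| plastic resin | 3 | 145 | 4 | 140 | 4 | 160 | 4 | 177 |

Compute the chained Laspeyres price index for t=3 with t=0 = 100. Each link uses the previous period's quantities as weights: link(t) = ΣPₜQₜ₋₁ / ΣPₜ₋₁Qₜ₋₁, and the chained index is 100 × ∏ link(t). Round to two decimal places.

Link t=0→t=1:
ΣP(t=1)Q(t=0) = 2×154 + 2×67 + 15×40 + 4×145 = 308 + 134 + 600 + 580 = 1622
ΣP(t=0)Q(t=0) = 2×154 + 2×67 + 12×40 + 3×145 = 308 + 134 + 480 + 435 = 1357
link = 1622/1357 = 1.195284
Link t=1→t=2:
ΣP(t=2)Q(t=1) = 2×164 + 2×76 + 12×47 + 4×140 = 328 + 152 + 564 + 560 = 1604
ΣP(t=1)Q(t=1) = 2×164 + 2×76 + 15×47 + 4×140 = 328 + 152 + 705 + 560 = 1745
link = 1604/1745 = 0.919198
Link t=2→t=3:
ΣP(t=3)Q(t=2) = 2×145 + 2×88 + 13×40 + 4×160 = 290 + 176 + 520 + 640 = 1626
ΣP(t=2)Q(t=2) = 2×145 + 2×88 + 12×40 + 4×160 = 290 + 176 + 480 + 640 = 1586
link = 1626/1586 = 1.025221
Chained index = 100 × 1.195284 × 0.919198 × 1.025221 = 112.6412

112.64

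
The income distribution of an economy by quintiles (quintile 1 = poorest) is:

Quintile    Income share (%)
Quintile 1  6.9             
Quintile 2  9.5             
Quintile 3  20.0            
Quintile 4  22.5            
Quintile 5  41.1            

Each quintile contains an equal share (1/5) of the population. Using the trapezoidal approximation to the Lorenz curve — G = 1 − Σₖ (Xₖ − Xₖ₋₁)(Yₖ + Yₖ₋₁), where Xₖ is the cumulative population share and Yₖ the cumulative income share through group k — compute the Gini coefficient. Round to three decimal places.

0.326

Cumulative income shares Yₖ: 0.0690, 0.1640, 0.3640, 0.5890, 1.0000
Σ (Xₖ−Xₖ₋₁)(Yₖ+Yₖ₋₁) = (1/5)(0.0690+0.0000) + (1/5)(0.1640+0.0690) + (1/5)(0.3640+0.1640) + (1/5)(0.5890+0.3640) + (1/5)(1.0000+0.5890)
  = 0.0138 + 0.0466 + 0.1056 + 0.1906 + 0.3178 = 0.6744
G = 1 − 0.6744 = 0.3256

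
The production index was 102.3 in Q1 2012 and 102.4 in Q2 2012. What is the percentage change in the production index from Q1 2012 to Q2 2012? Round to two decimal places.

Change = (102.4 − 102.3) / 102.3 × 100
       = 0.1 / 102.3 × 100 = 0.0978%

0.10%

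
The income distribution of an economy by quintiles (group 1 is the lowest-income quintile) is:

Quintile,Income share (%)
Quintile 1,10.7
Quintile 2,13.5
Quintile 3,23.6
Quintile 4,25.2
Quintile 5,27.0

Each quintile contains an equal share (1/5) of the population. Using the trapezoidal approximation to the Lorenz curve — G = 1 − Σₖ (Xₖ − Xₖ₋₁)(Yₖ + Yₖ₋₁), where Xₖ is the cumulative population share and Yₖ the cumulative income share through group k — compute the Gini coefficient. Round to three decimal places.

Cumulative income shares Yₖ: 0.1070, 0.2420, 0.4780, 0.7300, 1.0000
Σ (Xₖ−Xₖ₋₁)(Yₖ+Yₖ₋₁) = (1/5)(0.1070+0.0000) + (1/5)(0.2420+0.1070) + (1/5)(0.4780+0.2420) + (1/5)(0.7300+0.4780) + (1/5)(1.0000+0.7300)
  = 0.0214 + 0.0698 + 0.1440 + 0.2416 + 0.3460 = 0.8228
G = 1 − 0.8228 = 0.1772

0.177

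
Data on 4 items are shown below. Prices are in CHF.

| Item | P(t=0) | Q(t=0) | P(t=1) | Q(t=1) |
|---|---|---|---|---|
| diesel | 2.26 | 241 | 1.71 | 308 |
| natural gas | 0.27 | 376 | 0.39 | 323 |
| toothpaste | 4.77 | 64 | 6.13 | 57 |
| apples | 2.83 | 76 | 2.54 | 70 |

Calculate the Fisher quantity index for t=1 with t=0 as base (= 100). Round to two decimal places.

Laspeyres component (base-period weights):
ΣP(t=0)Q(t=1) = 2.26×308 + 0.27×323 + 4.77×57 + 2.83×70 = 696.08 + 87.21 + 271.89 + 198.1 = 1253.28
ΣP(t=0)Q(t=0) = 2.26×241 + 0.27×376 + 4.77×64 + 2.83×76 = 544.66 + 101.52 + 305.28 + 215.08 = 1166.54
L = 1253.28 / 1166.54 × 100 = 107.4357
Paasche component (current-period weights):
ΣP(t=1)Q(t=1) = 1.71×308 + 0.39×323 + 6.13×57 + 2.54×70 = 526.68 + 125.97 + 349.41 + 177.8 = 1179.86
ΣP(t=1)Q(t=0) = 1.71×241 + 0.39×376 + 6.13×64 + 2.54×76 = 412.11 + 146.64 + 392.32 + 193.04 = 1144.11
P = 1179.86 / 1144.11 × 100 = 103.1247
Fisher = √(L × P) = √(107.4357 × 103.1247) = 105.2581

105.26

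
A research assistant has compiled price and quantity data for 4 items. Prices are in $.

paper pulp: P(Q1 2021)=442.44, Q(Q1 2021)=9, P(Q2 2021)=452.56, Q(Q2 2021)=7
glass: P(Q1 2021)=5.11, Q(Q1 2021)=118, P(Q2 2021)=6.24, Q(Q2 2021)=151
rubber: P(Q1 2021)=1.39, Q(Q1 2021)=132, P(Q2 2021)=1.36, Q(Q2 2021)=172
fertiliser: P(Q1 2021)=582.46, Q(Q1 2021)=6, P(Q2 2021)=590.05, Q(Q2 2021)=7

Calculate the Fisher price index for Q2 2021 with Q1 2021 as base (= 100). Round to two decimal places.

Laspeyres component (base-period weights):
ΣP(Q2 2021)Q(Q1 2021) = 452.56×9 + 6.24×118 + 1.36×132 + 590.05×6 = 4073.04 + 736.32 + 179.52 + 3540.3 = 8529.18
ΣP(Q1 2021)Q(Q1 2021) = 442.44×9 + 5.11×118 + 1.39×132 + 582.46×6 = 3981.96 + 602.98 + 183.48 + 3494.76 = 8263.18
L = 8529.18 / 8263.18 × 100 = 103.2191
Paasche component (current-period weights):
ΣP(Q2 2021)Q(Q2 2021) = 452.56×7 + 6.24×151 + 1.36×172 + 590.05×7 = 3167.92 + 942.24 + 233.92 + 4130.35 = 8474.43
ΣP(Q1 2021)Q(Q2 2021) = 442.44×7 + 5.11×151 + 1.39×172 + 582.46×7 = 3097.08 + 771.61 + 239.08 + 4077.22 = 8184.99
P = 8474.43 / 8184.99 × 100 = 103.5362
Fisher = √(L × P) = √(103.2191 × 103.5362) = 103.3775

103.38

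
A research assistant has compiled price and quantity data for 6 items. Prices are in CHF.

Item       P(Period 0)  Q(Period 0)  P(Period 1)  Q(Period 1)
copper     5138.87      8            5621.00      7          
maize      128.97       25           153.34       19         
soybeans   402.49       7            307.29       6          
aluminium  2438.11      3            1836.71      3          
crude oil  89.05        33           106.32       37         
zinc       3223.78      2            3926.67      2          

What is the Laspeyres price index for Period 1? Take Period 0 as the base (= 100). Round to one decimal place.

106.2

Laspeyres price index uses base-period quantities as weights.
ΣP(Period 1)·Q(Period 0) = 5621.00×8 + 153.34×25 + 307.29×7 + 1836.71×3 + 106.32×33 + 3926.67×2 = 44968 + 3833.5 + 2151.03 + 5510.13 + 3508.56 + 7853.34 = 67824.56
ΣP(Period 0)·Q(Period 0) = 5138.87×8 + 128.97×25 + 402.49×7 + 2438.11×3 + 89.05×33 + 3223.78×2 = 41110.96 + 3224.25 + 2817.43 + 7314.33 + 2938.65 + 6447.56 = 63853.18
Index = 67824.56 / 63853.18 × 100 = 106.2195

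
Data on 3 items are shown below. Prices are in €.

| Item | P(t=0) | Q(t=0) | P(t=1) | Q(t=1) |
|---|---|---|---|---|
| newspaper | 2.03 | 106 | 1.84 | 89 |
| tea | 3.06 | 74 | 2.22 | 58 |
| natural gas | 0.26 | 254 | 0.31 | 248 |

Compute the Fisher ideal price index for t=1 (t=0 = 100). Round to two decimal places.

86.85

Laspeyres component (base-period weights):
ΣP(t=1)Q(t=0) = 1.84×106 + 2.22×74 + 0.31×254 = 195.04 + 164.28 + 78.74 = 438.06
ΣP(t=0)Q(t=0) = 2.03×106 + 3.06×74 + 0.26×254 = 215.18 + 226.44 + 66.04 = 507.66
L = 438.06 / 507.66 × 100 = 86.2900
Paasche component (current-period weights):
ΣP(t=1)Q(t=1) = 1.84×89 + 2.22×58 + 0.31×248 = 163.76 + 128.76 + 76.88 = 369.4
ΣP(t=0)Q(t=1) = 2.03×89 + 3.06×58 + 0.26×248 = 180.67 + 177.48 + 64.48 = 422.63
P = 369.4 / 422.63 × 100 = 87.4051
Fisher = √(L × P) = √(86.2900 × 87.4051) = 86.8458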